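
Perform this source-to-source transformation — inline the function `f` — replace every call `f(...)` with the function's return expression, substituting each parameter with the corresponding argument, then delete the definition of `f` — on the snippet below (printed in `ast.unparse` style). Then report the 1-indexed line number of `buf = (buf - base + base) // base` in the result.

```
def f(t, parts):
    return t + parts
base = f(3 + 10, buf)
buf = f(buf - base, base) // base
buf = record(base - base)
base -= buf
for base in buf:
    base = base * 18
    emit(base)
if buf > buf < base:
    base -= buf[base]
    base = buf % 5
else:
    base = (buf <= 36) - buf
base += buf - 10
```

Transformed code:
base = 3 + 10 + buf
buf = (buf - base + base) // base
buf = record(base - base)
base -= buf
for base in buf:
    base = base * 18
    emit(base)
if buf > buf < base:
    base -= buf[base]
    base = buf % 5
else:
    base = (buf <= 36) - buf
base += buf - 10

2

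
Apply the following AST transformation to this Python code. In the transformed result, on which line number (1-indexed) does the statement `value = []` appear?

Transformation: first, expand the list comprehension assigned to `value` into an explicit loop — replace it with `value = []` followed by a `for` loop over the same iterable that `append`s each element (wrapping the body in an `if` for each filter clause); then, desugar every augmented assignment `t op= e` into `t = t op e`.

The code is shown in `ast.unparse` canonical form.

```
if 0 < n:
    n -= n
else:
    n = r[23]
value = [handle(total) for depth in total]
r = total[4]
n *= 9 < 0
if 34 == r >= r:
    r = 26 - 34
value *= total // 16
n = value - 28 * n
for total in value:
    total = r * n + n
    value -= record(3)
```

Transformed code:
if 0 < n:
    n = n - n
else:
    n = r[23]
value = []
for depth in total:
    value.append(handle(total))
r = total[4]
n = n * (9 < 0)
if 34 == r >= r:
    r = 26 - 34
value = value * (total // 16)
n = value - 28 * n
for total in value:
    total = r * n + n
    value = value - record(3)

5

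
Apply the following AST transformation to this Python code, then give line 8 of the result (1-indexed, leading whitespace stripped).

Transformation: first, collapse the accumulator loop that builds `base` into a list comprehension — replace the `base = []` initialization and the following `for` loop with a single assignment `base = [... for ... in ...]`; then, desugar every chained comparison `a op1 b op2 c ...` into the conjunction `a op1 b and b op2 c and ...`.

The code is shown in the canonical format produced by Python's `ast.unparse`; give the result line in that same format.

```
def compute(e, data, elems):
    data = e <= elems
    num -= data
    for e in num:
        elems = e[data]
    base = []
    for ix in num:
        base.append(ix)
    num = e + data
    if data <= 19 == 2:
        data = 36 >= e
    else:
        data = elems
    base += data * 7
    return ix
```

if data <= 19 and 19 == 2:

Transformed code:
def compute(e, data, elems):
    data = e <= elems
    num -= data
    for e in num:
        elems = e[data]
    base = [ix for ix in num]
    num = e + data
    if data <= 19 and 19 == 2:
        data = 36 >= e
    else:
        data = elems
    base += data * 7
    return ix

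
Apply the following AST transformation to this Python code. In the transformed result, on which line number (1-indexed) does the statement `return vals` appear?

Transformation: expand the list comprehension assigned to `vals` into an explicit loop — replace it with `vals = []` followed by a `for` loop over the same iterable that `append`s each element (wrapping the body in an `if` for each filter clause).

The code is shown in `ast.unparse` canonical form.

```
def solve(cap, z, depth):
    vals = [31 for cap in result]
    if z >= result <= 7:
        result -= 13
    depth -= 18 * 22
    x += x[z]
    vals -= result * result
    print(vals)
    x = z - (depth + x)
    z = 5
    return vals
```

13

Transformed code:
def solve(cap, z, depth):
    vals = []
    for cap in result:
        vals.append(31)
    if z >= result <= 7:
        result -= 13
    depth -= 18 * 22
    x += x[z]
    vals -= result * result
    print(vals)
    x = z - (depth + x)
    z = 5
    return vals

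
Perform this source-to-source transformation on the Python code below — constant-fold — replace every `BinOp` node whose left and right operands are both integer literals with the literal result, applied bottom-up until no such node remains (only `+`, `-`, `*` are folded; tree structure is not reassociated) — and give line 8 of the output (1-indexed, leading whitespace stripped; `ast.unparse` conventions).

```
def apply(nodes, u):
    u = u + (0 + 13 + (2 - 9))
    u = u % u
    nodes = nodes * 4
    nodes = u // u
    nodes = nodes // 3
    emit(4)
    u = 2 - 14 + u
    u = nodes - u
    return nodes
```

u = -12 + u

Transformed code:
def apply(nodes, u):
    u = u + 6
    u = u % u
    nodes = nodes * 4
    nodes = u // u
    nodes = nodes // 3
    emit(4)
    u = -12 + u
    u = nodes - u
    return nodes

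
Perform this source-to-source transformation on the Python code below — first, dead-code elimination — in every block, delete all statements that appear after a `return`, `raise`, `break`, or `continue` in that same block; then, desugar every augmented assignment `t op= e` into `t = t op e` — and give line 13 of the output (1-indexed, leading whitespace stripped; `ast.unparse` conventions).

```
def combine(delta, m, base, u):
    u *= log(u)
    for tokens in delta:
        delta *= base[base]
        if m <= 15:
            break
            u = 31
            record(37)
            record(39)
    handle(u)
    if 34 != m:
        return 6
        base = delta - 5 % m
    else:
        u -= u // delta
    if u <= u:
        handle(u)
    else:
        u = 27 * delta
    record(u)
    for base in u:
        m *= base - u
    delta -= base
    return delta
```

handle(u)

Transformed code:
def combine(delta, m, base, u):
    u = u * log(u)
    for tokens in delta:
        delta = delta * base[base]
        if m <= 15:
            break
    handle(u)
    if 34 != m:
        return 6
    else:
        u = u - u // delta
    if u <= u:
        handle(u)
    else:
        u = 27 * delta
    record(u)
    for base in u:
        m = m * (base - u)
    delta = delta - base
    return delta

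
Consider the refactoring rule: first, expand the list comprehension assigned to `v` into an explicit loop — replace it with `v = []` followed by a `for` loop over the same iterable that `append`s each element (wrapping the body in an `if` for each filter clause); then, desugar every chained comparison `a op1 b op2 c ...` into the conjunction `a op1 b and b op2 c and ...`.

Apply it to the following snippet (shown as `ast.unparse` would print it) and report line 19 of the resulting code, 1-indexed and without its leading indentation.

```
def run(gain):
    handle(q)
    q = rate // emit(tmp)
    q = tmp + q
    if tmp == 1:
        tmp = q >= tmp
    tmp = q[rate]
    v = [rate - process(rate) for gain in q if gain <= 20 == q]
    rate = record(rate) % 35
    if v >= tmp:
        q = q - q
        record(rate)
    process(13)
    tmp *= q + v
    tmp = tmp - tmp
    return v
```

Transformed code:
def run(gain):
    handle(q)
    q = rate // emit(tmp)
    q = tmp + q
    if tmp == 1:
        tmp = q >= tmp
    tmp = q[rate]
    v = []
    for gain in q:
        if gain <= 20 and 20 == q:
            v.append(rate - process(rate))
    rate = record(rate) % 35
    if v >= tmp:
        q = q - q
        record(rate)
    process(13)
    tmp *= q + v
    tmp = tmp - tmp
    return v

return v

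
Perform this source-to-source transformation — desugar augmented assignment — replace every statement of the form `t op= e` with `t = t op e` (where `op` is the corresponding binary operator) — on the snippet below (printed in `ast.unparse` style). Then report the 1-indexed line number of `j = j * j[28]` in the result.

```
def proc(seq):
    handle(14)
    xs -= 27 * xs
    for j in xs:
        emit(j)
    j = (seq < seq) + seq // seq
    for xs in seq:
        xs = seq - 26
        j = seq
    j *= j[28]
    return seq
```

10

Transformed code:
def proc(seq):
    handle(14)
    xs = xs - 27 * xs
    for j in xs:
        emit(j)
    j = (seq < seq) + seq // seq
    for xs in seq:
        xs = seq - 26
        j = seq
    j = j * j[28]
    return seq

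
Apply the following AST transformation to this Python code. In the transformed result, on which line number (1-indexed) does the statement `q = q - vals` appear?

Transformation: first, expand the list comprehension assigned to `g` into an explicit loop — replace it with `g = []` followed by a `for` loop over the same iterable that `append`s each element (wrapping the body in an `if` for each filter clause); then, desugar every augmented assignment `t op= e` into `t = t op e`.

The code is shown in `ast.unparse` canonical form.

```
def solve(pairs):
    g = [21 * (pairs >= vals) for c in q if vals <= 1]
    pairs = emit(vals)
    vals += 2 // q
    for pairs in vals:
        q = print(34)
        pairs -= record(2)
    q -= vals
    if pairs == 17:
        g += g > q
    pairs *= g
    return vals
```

Transformed code:
def solve(pairs):
    g = []
    for c in q:
        if vals <= 1:
            g.append(21 * (pairs >= vals))
    pairs = emit(vals)
    vals = vals + 2 // q
    for pairs in vals:
        q = print(34)
        pairs = pairs - record(2)
    q = q - vals
    if pairs == 17:
        g = g + (g > q)
    pairs = pairs * g
    return vals

11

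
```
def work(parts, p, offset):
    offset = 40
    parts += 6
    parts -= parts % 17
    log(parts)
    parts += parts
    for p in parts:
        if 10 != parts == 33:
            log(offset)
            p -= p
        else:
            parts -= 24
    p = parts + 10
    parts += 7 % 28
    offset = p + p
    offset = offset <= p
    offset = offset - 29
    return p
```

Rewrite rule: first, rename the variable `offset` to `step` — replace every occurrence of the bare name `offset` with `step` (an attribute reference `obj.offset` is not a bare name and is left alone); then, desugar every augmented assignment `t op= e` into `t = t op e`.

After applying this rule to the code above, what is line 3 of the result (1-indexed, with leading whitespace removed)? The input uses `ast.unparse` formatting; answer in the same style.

Transformed code:
def work(parts, p, step):
    step = 40
    parts = parts + 6
    parts = parts - parts % 17
    log(parts)
    parts = parts + parts
    for p in parts:
        if 10 != parts == 33:
            log(step)
            p = p - p
        else:
            parts = parts - 24
    p = parts + 10
    parts = parts + 7 % 28
    step = p + p
    step = step <= p
    step = step - 29
    return p

parts = parts + 6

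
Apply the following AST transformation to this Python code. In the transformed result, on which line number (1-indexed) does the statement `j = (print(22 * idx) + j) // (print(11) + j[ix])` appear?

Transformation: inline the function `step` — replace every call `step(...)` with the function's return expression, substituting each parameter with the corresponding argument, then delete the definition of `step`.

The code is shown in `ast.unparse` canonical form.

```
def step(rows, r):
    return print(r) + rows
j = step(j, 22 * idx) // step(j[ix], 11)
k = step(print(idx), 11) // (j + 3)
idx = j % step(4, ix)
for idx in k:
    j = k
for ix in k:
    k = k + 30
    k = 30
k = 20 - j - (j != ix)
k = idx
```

1

Transformed code:
j = (print(22 * idx) + j) // (print(11) + j[ix])
k = (print(11) + print(idx)) // (j + 3)
idx = j % (print(ix) + 4)
for idx in k:
    j = k
for ix in k:
    k = k + 30
    k = 30
k = 20 - j - (j != ix)
k = idx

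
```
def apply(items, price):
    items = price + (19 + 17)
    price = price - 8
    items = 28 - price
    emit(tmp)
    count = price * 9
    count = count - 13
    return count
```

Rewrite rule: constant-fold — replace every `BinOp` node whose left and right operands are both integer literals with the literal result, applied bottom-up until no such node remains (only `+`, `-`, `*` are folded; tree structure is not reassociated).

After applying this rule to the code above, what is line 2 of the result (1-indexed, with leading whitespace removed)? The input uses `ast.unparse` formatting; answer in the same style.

Transformed code:
def apply(items, price):
    items = price + 36
    price = price - 8
    items = 28 - price
    emit(tmp)
    count = price * 9
    count = count - 13
    return count

items = price + 36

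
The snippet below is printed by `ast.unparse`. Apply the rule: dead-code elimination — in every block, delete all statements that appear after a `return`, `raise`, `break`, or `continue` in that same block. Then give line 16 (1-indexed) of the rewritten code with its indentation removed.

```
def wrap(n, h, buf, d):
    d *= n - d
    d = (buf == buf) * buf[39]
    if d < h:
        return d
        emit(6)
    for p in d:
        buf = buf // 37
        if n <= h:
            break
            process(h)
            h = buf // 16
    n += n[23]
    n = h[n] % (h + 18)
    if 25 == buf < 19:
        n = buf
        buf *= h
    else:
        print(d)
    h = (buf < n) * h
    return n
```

Transformed code:
def wrap(n, h, buf, d):
    d *= n - d
    d = (buf == buf) * buf[39]
    if d < h:
        return d
    for p in d:
        buf = buf // 37
        if n <= h:
            break
    n += n[23]
    n = h[n] % (h + 18)
    if 25 == buf < 19:
        n = buf
        buf *= h
    else:
        print(d)
    h = (buf < n) * h
    return n

print(d)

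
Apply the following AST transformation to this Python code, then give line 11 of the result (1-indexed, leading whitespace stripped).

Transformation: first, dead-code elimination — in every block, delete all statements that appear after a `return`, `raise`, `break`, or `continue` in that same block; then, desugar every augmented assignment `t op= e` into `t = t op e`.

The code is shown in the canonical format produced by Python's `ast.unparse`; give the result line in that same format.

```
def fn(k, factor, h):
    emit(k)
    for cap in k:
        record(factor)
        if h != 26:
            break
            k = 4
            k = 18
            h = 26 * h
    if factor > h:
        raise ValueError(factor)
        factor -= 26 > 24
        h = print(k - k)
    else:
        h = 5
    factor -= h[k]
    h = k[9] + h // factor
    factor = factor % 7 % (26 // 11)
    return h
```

Transformed code:
def fn(k, factor, h):
    emit(k)
    for cap in k:
        record(factor)
        if h != 26:
            break
    if factor > h:
        raise ValueError(factor)
    else:
        h = 5
    factor = factor - h[k]
    h = k[9] + h // factor
    factor = factor % 7 % (26 // 11)
    return h

factor = factor - h[k]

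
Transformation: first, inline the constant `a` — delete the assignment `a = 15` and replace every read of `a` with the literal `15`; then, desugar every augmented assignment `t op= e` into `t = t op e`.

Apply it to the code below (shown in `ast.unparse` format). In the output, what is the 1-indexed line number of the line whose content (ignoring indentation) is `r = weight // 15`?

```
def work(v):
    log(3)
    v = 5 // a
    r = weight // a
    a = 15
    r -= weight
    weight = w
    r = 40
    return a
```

Transformed code:
def work(v):
    log(3)
    v = 5 // 15
    r = weight // 15
    r = r - weight
    weight = w
    r = 40
    return 15

4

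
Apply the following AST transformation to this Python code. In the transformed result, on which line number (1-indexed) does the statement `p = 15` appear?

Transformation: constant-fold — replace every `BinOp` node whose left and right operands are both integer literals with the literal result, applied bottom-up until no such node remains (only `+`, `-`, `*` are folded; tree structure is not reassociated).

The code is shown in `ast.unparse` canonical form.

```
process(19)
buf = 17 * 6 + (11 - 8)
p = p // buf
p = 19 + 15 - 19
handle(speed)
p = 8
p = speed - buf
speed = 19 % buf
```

4

Transformed code:
process(19)
buf = 105
p = p // buf
p = 15
handle(speed)
p = 8
p = speed - buf
speed = 19 % buf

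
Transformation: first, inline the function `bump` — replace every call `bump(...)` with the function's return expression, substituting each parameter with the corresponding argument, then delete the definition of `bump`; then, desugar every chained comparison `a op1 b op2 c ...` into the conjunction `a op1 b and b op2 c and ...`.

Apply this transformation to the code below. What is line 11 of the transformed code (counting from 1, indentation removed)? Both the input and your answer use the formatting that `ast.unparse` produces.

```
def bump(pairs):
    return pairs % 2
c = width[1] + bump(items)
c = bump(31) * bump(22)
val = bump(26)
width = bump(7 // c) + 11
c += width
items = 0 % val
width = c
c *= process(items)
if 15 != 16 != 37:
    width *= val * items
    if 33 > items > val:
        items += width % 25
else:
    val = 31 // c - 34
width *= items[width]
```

if 33 > items and items > val:

Transformed code:
c = width[1] + items % 2
c = 31 % 2 * (22 % 2)
val = 26 % 2
width = 7 // c % 2 + 11
c += width
items = 0 % val
width = c
c *= process(items)
if 15 != 16 and 16 != 37:
    width *= val * items
    if 33 > items and items > val:
        items += width % 25
else:
    val = 31 // c - 34
width *= items[width]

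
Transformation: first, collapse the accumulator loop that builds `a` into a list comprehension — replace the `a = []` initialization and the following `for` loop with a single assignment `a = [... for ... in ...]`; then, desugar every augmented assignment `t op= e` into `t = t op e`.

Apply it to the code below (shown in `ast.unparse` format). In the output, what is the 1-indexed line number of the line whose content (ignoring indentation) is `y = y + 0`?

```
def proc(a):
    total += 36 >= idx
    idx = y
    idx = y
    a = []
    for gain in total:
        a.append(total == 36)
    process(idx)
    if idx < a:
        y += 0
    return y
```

8

Transformed code:
def proc(a):
    total = total + (36 >= idx)
    idx = y
    idx = y
    a = [total == 36 for gain in total]
    process(idx)
    if idx < a:
        y = y + 0
    return y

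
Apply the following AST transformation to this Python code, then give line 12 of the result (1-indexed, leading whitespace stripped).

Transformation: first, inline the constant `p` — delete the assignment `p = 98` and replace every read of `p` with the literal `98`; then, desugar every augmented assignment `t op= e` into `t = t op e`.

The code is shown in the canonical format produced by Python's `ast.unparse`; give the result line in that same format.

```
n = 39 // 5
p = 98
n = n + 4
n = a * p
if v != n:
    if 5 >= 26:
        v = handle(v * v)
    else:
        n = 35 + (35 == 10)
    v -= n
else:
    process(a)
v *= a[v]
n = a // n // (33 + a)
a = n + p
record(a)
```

v = v * a[v]

Transformed code:
n = 39 // 5
n = n + 4
n = a * 98
if v != n:
    if 5 >= 26:
        v = handle(v * v)
    else:
        n = 35 + (35 == 10)
    v = v - n
else:
    process(a)
v = v * a[v]
n = a // n // (33 + a)
a = n + 98
record(a)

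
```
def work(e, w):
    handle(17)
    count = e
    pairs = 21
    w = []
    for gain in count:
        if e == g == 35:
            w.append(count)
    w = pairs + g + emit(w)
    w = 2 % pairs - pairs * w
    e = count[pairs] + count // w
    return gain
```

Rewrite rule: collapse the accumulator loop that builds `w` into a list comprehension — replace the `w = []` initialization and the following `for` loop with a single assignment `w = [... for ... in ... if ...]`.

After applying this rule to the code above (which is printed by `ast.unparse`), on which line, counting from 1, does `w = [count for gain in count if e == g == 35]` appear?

Transformed code:
def work(e, w):
    handle(17)
    count = e
    pairs = 21
    w = [count for gain in count if e == g == 35]
    w = pairs + g + emit(w)
    w = 2 % pairs - pairs * w
    e = count[pairs] + count // w
    return gain

5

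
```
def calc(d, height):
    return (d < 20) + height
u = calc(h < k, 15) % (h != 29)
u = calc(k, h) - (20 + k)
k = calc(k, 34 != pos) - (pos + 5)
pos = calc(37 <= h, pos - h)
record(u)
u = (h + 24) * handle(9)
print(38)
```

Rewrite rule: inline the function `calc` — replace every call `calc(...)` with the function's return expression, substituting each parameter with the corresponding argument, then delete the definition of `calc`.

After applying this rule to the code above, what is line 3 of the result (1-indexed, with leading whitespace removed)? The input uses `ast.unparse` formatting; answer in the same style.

Transformed code:
u = (((h < k) < 20) + 15) % (h != 29)
u = (k < 20) + h - (20 + k)
k = (k < 20) + (34 != pos) - (pos + 5)
pos = ((37 <= h) < 20) + (pos - h)
record(u)
u = (h + 24) * handle(9)
print(38)

k = (k < 20) + (34 != pos) - (pos + 5)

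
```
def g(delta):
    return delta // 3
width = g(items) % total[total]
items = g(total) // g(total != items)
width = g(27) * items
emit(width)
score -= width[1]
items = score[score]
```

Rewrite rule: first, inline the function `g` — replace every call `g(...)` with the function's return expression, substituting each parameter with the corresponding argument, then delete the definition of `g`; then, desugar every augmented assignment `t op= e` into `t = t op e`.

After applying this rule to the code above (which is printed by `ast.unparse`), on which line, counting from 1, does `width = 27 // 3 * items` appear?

Transformed code:
width = items // 3 % total[total]
items = total // 3 // ((total != items) // 3)
width = 27 // 3 * items
emit(width)
score = score - width[1]
items = score[score]

3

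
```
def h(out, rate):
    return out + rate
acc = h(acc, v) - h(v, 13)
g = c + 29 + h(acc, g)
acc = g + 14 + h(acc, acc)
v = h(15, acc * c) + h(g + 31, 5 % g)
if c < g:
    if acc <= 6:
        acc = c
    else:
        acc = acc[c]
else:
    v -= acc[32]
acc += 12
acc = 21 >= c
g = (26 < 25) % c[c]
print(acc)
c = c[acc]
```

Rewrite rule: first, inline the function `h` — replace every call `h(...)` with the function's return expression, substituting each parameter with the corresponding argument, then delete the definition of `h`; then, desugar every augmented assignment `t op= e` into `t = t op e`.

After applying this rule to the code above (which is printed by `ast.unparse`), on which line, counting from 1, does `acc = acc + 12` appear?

Transformed code:
acc = acc + v - (v + 13)
g = c + 29 + (acc + g)
acc = g + 14 + (acc + acc)
v = 15 + acc * c + (g + 31 + 5 % g)
if c < g:
    if acc <= 6:
        acc = c
    else:
        acc = acc[c]
else:
    v = v - acc[32]
acc = acc + 12
acc = 21 >= c
g = (26 < 25) % c[c]
print(acc)
c = c[acc]

12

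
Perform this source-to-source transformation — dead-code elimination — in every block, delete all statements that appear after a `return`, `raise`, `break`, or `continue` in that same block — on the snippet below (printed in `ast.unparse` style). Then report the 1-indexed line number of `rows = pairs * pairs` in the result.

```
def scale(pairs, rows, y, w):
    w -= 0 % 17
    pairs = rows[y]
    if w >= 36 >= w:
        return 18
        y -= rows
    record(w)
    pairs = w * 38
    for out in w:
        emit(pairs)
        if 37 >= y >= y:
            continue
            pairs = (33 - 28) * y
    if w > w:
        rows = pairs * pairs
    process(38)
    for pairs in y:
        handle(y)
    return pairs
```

Transformed code:
def scale(pairs, rows, y, w):
    w -= 0 % 17
    pairs = rows[y]
    if w >= 36 >= w:
        return 18
    record(w)
    pairs = w * 38
    for out in w:
        emit(pairs)
        if 37 >= y >= y:
            continue
    if w > w:
        rows = pairs * pairs
    process(38)
    for pairs in y:
        handle(y)
    return pairs

13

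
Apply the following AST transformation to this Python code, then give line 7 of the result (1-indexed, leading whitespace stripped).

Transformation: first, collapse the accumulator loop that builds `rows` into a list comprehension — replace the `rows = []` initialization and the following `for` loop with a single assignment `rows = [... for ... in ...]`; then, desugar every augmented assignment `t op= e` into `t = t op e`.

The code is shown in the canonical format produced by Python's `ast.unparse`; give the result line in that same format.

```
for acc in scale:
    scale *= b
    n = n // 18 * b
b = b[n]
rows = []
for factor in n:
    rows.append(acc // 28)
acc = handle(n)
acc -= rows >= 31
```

Transformed code:
for acc in scale:
    scale = scale * b
    n = n // 18 * b
b = b[n]
rows = [acc // 28 for factor in n]
acc = handle(n)
acc = acc - (rows >= 31)

acc = acc - (rows >= 31)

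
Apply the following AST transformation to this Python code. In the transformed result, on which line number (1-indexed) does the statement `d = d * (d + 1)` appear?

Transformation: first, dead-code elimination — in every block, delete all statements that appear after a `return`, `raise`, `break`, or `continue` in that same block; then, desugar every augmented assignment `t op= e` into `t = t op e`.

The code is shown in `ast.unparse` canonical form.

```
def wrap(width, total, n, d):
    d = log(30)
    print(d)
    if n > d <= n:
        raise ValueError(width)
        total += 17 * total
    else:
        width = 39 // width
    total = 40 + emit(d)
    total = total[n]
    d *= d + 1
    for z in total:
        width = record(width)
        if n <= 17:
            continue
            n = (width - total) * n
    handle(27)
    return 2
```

10

Transformed code:
def wrap(width, total, n, d):
    d = log(30)
    print(d)
    if n > d <= n:
        raise ValueError(width)
    else:
        width = 39 // width
    total = 40 + emit(d)
    total = total[n]
    d = d * (d + 1)
    for z in total:
        width = record(width)
        if n <= 17:
            continue
    handle(27)
    return 2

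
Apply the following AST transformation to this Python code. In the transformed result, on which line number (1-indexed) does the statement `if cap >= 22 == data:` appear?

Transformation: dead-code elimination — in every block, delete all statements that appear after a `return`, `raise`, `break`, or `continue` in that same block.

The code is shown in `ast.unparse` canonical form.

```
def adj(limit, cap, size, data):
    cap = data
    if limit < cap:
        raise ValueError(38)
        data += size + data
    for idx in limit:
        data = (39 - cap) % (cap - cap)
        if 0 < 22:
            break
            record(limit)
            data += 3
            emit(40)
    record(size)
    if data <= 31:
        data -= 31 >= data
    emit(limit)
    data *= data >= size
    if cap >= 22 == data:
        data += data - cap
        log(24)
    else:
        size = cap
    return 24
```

14

Transformed code:
def adj(limit, cap, size, data):
    cap = data
    if limit < cap:
        raise ValueError(38)
    for idx in limit:
        data = (39 - cap) % (cap - cap)
        if 0 < 22:
            break
    record(size)
    if data <= 31:
        data -= 31 >= data
    emit(limit)
    data *= data >= size
    if cap >= 22 == data:
        data += data - cap
        log(24)
    else:
        size = cap
    return 24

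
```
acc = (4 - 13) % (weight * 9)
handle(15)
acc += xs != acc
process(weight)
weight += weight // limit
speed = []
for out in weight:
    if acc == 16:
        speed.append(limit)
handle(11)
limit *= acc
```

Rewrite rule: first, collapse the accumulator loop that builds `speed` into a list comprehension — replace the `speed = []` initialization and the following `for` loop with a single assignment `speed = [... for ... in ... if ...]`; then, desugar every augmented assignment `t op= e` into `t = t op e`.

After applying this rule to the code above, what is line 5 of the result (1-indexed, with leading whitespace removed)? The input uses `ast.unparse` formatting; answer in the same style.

Transformed code:
acc = (4 - 13) % (weight * 9)
handle(15)
acc = acc + (xs != acc)
process(weight)
weight = weight + weight // limit
speed = [limit for out in weight if acc == 16]
handle(11)
limit = limit * acc

weight = weight + weight // limit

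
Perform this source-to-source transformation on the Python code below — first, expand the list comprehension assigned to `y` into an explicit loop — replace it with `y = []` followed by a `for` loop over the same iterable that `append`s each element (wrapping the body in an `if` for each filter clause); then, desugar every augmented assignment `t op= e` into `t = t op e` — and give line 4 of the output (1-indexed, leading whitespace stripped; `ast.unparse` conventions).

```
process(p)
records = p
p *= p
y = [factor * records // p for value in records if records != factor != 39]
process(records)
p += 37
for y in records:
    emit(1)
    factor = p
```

Transformed code:
process(p)
records = p
p = p * p
y = []
for value in records:
    if records != factor != 39:
        y.append(factor * records // p)
process(records)
p = p + 37
for y in records:
    emit(1)
    factor = p

y = []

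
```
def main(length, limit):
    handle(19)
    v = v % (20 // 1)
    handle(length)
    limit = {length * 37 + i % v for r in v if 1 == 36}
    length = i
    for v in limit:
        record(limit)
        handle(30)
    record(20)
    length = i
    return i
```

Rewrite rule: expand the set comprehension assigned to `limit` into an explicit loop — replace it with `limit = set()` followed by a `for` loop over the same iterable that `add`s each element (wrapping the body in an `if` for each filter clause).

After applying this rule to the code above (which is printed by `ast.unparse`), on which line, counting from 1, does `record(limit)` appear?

Transformed code:
def main(length, limit):
    handle(19)
    v = v % (20 // 1)
    handle(length)
    limit = set()
    for r in v:
        if 1 == 36:
            limit.add(length * 37 + i % v)
    length = i
    for v in limit:
        record(limit)
        handle(30)
    record(20)
    length = i
    return i

11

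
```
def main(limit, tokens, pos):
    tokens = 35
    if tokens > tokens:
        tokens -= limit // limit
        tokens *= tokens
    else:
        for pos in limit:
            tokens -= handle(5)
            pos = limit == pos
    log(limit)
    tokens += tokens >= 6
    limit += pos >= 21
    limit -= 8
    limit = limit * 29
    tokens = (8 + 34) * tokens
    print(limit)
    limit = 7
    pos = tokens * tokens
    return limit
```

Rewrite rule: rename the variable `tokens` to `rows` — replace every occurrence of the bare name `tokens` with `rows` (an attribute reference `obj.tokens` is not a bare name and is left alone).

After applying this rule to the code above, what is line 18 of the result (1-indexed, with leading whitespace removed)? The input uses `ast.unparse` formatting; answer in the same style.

Transformed code:
def main(limit, rows, pos):
    rows = 35
    if rows > rows:
        rows -= limit // limit
        rows *= rows
    else:
        for pos in limit:
            rows -= handle(5)
            pos = limit == pos
    log(limit)
    rows += rows >= 6
    limit += pos >= 21
    limit -= 8
    limit = limit * 29
    rows = (8 + 34) * rows
    print(limit)
    limit = 7
    pos = rows * rows
    return limit

pos = rows * rows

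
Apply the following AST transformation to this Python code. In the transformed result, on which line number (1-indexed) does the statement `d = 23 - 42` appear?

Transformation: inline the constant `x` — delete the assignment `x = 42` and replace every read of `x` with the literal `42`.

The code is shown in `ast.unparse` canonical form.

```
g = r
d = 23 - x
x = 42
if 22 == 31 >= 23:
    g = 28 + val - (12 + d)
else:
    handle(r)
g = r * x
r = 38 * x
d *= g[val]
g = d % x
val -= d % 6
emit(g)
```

Transformed code:
g = r
d = 23 - 42
if 22 == 31 >= 23:
    g = 28 + val - (12 + d)
else:
    handle(r)
g = r * 42
r = 38 * 42
d *= g[val]
g = d % 42
val -= d % 6
emit(g)

2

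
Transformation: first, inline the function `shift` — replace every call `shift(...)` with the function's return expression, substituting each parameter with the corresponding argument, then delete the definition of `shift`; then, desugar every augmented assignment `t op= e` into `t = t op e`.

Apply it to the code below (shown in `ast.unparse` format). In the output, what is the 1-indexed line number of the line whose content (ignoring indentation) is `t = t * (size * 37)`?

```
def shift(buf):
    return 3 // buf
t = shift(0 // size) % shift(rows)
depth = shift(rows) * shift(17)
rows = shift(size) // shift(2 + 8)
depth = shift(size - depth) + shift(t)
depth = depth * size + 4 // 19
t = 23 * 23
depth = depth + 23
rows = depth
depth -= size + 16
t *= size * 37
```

10

Transformed code:
t = 3 // (0 // size) % (3 // rows)
depth = 3 // rows * (3 // 17)
rows = 3 // size // (3 // (2 + 8))
depth = 3 // (size - depth) + 3 // t
depth = depth * size + 4 // 19
t = 23 * 23
depth = depth + 23
rows = depth
depth = depth - (size + 16)
t = t * (size * 37)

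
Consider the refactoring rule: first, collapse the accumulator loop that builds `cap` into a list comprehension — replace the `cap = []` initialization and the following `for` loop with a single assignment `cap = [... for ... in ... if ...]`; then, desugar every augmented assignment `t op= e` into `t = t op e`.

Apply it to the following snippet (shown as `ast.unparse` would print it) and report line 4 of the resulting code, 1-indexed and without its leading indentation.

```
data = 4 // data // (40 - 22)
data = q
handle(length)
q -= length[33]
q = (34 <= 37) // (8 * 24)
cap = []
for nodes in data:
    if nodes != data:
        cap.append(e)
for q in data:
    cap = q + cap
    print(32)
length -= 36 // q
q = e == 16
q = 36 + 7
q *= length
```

q = q - length[33]

Transformed code:
data = 4 // data // (40 - 22)
data = q
handle(length)
q = q - length[33]
q = (34 <= 37) // (8 * 24)
cap = [e for nodes in data if nodes != data]
for q in data:
    cap = q + cap
    print(32)
length = length - 36 // q
q = e == 16
q = 36 + 7
q = q * length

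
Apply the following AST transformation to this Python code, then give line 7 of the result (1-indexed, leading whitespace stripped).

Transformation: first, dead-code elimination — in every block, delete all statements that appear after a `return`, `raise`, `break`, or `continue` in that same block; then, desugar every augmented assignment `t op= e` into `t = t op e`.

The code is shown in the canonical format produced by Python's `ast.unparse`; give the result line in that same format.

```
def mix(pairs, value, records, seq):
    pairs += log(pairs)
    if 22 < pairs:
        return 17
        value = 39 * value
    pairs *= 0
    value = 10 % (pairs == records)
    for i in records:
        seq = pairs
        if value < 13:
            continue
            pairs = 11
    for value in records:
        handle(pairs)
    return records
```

for i in records:

Transformed code:
def mix(pairs, value, records, seq):
    pairs = pairs + log(pairs)
    if 22 < pairs:
        return 17
    pairs = pairs * 0
    value = 10 % (pairs == records)
    for i in records:
        seq = pairs
        if value < 13:
            continue
    for value in records:
        handle(pairs)
    return records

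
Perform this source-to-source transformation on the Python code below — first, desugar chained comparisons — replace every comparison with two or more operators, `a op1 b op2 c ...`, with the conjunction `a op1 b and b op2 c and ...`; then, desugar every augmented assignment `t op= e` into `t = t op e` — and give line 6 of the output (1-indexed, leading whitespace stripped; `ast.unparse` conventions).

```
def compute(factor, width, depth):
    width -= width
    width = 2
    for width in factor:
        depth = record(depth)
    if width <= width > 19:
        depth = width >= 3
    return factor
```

Transformed code:
def compute(factor, width, depth):
    width = width - width
    width = 2
    for width in factor:
        depth = record(depth)
    if width <= width and width > 19:
        depth = width >= 3
    return factor

if width <= width and width > 19:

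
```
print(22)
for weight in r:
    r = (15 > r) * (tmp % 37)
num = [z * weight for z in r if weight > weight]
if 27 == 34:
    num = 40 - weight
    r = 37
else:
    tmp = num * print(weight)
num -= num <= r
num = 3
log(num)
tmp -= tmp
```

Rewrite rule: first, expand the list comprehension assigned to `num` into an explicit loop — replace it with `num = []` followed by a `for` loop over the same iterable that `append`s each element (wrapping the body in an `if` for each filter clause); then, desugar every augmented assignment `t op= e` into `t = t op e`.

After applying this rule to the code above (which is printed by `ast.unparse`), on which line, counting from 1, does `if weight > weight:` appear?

Transformed code:
print(22)
for weight in r:
    r = (15 > r) * (tmp % 37)
num = []
for z in r:
    if weight > weight:
        num.append(z * weight)
if 27 == 34:
    num = 40 - weight
    r = 37
else:
    tmp = num * print(weight)
num = num - (num <= r)
num = 3
log(num)
tmp = tmp - tmp

6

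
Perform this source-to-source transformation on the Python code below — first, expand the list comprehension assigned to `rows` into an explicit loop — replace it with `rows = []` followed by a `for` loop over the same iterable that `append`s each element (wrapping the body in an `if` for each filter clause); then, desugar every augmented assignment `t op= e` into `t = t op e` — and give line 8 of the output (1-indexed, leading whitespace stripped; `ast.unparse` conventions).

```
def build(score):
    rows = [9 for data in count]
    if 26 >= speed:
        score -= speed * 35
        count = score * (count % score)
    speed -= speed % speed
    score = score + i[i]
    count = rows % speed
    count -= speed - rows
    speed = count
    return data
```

Transformed code:
def build(score):
    rows = []
    for data in count:
        rows.append(9)
    if 26 >= speed:
        score = score - speed * 35
        count = score * (count % score)
    speed = speed - speed % speed
    score = score + i[i]
    count = rows % speed
    count = count - (speed - rows)
    speed = count
    return data

speed = speed - speed % speed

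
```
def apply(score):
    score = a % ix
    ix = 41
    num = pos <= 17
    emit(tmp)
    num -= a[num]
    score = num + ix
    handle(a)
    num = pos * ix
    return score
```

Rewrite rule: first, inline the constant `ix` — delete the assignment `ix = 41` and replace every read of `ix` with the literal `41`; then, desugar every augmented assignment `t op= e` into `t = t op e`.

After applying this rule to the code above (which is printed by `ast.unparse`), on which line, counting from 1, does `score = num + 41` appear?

Transformed code:
def apply(score):
    score = a % 41
    num = pos <= 17
    emit(tmp)
    num = num - a[num]
    score = num + 41
    handle(a)
    num = pos * 41
    return score

6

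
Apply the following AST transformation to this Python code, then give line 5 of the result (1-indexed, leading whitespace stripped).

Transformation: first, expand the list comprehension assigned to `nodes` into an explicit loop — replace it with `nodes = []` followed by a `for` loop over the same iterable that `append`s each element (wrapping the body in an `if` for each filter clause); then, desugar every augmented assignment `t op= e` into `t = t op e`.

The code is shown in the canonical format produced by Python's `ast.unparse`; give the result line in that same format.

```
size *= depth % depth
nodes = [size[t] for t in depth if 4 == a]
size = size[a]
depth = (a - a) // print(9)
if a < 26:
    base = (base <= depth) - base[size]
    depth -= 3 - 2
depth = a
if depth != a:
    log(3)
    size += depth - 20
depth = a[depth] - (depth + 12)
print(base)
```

Transformed code:
size = size * (depth % depth)
nodes = []
for t in depth:
    if 4 == a:
        nodes.append(size[t])
size = size[a]
depth = (a - a) // print(9)
if a < 26:
    base = (base <= depth) - base[size]
    depth = depth - (3 - 2)
depth = a
if depth != a:
    log(3)
    size = size + (depth - 20)
depth = a[depth] - (depth + 12)
print(base)

nodes.append(size[t])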